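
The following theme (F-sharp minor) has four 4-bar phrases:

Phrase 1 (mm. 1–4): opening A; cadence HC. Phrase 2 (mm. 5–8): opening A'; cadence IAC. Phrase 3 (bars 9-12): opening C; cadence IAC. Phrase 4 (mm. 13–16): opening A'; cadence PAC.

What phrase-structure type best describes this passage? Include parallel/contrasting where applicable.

contrasting double period

Four phrases in two halves: the first half (bars 1–8) ends with an imperfect authentic cadence, the second (bars 9-16) with a perfect authentic cadence — a large antecedent–consequent pair, i.e. a double period.
Phrase 3 begins with different material from phrase 1, making it contrasting.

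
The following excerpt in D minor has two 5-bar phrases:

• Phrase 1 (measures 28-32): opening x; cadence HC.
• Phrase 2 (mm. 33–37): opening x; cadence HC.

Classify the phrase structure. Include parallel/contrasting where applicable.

repeated phrase

Both phrases have the same opening (x) and the same cadence (half cadence): the second is a restatement, not a consequent, so this is a repeated phrase rather than a period.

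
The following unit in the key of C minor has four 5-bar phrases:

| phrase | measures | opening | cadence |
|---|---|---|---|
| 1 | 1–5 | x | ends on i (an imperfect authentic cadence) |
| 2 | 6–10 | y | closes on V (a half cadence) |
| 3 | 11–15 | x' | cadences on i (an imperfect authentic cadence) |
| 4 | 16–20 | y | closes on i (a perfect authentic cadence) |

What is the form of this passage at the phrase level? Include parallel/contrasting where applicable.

parallel double period

Four phrases in two halves: the first half (measures 1-10) ends with a half cadence, the second (mm. 11–20) with a perfect authentic cadence — a large antecedent–consequent pair, i.e. a double period.
Phrase 3 begins with the same material as phrase 1, making it parallel.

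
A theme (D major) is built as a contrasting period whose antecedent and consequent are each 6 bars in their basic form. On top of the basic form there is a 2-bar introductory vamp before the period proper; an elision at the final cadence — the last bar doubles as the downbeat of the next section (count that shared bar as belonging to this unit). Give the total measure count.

14 measures

Basic contrasting period: 6 + 6 = 12 bars.
12 (basic form) + 2 (introduction) = 14.
The elision shares a bar with the next section but does not change this unit's count.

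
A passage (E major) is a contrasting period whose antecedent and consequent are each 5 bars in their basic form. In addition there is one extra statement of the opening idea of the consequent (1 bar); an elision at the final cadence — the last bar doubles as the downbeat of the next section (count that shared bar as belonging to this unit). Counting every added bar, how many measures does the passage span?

Basic contrasting period: 5 + 5 = 10 bars.
10 (basic form) + 1 (extra statement) = 11.
The elision shares a bar with the next section but does not change this unit's count.

11 measures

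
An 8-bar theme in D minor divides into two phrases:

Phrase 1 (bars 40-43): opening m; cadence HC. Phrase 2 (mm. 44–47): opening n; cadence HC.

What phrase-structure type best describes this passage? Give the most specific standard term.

phrase group

The second phrase closes with a half cadence, which is not stronger than the first phrase's half cadence; without a weak→strong cadential pair there is no antecedent–consequent relationship, so this is a phrase group rather than a period.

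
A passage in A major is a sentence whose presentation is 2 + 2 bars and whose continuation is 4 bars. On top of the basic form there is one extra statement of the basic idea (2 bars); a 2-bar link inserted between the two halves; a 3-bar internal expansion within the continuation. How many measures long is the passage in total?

15 measures

Basic sentence: 2 + 2 + 4 = 8 bars.
8 (basic form) + 2 (extra statement) + 2 (link) + 3 (internal expansion) = 15.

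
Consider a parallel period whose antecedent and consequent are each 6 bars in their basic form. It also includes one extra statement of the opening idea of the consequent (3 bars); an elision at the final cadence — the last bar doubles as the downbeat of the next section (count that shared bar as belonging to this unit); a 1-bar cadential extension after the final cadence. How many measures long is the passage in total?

16 measures

Basic parallel period: 6 + 6 = 12 bars.
12 (basic form) + 3 (extra statement) + 1 (cadential extension) = 16.
The elision shares a bar with the next section but does not change this unit's count.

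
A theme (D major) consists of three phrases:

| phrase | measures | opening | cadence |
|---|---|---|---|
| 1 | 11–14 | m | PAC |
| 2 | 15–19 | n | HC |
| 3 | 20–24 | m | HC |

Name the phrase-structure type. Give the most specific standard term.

The final phrase closes with a half cadence, which is not stronger than the preceding half cadence; the 3 phrases lack an overall antecedent–consequent design and so form a phrase group.

phrase group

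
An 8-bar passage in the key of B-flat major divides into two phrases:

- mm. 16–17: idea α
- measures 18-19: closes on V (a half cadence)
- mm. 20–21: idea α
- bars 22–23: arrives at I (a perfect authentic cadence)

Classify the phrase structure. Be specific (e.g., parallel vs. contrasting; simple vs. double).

parallel period

Phrase 1 ends with a half cadence (weaker) and phrase 2 with a perfect authentic cadence (stronger): antecedent + consequent = a period.
The two phrases open with the same material (α / α), so the period is parallel.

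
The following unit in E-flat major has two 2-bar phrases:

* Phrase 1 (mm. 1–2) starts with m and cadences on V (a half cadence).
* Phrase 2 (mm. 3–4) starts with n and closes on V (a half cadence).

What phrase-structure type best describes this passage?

The second phrase closes with a half cadence, which is not stronger than the first phrase's half cadence; without a weak→strong cadential pair there is no antecedent–consequent relationship, so this is a phrase group rather than a period.

phrase group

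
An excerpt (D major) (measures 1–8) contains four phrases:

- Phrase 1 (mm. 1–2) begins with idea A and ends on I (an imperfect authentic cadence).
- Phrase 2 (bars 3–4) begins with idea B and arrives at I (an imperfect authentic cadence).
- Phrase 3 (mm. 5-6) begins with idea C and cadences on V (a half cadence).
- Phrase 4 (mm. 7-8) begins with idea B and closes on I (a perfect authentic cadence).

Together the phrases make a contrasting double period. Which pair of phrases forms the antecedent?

In a double period the first pair of phrases (ending imperfect authentic cadence) is the large antecedent and the second pair (ending perfect authentic cadence) is the large consequent; the antecedent is phrases 1 and 2.

phrases 1 and 2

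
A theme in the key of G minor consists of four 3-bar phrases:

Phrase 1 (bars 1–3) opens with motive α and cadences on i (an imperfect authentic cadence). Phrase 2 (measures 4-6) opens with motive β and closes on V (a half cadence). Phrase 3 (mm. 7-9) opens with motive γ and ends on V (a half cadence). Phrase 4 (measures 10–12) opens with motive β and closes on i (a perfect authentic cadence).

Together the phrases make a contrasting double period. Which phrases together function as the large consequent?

phrases 3 and 4

In a double period the first pair of phrases (ending half cadence) is the large antecedent and the second pair (ending perfect authentic cadence) is the large consequent; the consequent is phrases 3 and 4.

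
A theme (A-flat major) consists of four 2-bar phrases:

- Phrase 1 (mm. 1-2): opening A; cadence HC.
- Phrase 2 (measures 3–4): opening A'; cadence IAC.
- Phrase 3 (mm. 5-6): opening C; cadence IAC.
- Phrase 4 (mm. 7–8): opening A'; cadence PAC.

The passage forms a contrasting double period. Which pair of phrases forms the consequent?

phrases 3 and 4

In a double period the first pair of phrases (ending imperfect authentic cadence) is the large antecedent and the second pair (ending perfect authentic cadence) is the large consequent; the consequent is phrases 3 and 4.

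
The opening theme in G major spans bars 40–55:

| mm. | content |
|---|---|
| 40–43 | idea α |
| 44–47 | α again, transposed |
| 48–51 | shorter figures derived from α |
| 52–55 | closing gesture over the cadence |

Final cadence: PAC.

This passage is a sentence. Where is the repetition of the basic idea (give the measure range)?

The presentation of a sentence is the basic idea (bars 40-43) plus its repetition (bars 44-47); the repetition of the basic idea is therefore mm. 44–47.

measures 44–47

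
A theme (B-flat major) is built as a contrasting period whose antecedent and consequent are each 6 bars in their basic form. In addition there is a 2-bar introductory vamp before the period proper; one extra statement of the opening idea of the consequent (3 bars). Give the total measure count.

17 measures

Basic contrasting period: 6 + 6 = 12 bars.
12 (basic form) + 2 (introduction) + 3 (extra statement) = 17.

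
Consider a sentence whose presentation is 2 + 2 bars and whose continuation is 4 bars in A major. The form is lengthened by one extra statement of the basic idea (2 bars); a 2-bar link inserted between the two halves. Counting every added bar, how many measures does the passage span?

Basic sentence: 2 + 2 + 4 = 8 bars.
8 (basic form) + 2 (extra statement) + 2 (link) = 12.

12 measures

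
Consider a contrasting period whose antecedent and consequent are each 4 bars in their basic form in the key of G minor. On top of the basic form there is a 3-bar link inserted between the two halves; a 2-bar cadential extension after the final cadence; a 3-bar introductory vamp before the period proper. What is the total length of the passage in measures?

16 measures

Basic contrasting period: 4 + 4 = 8 bars.
8 (basic form) + 3 (link) + 2 (cadential extension) + 3 (introduction) = 16.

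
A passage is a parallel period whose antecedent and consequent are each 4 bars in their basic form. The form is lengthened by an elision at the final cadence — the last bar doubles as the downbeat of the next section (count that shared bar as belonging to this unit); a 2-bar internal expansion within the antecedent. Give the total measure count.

Basic parallel period: 4 + 4 = 8 bars.
8 (basic form) + 2 (internal expansion) = 10.
The elision shares a bar with the next section but does not change this unit's count.

10 measures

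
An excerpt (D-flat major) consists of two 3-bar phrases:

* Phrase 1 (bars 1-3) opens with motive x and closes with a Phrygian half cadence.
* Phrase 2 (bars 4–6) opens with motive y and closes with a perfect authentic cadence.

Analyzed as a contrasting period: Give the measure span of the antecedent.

The antecedent is the phrase ending with the weaker cadence (Phrygian half cadence, phrase 1) and the consequent the one ending more conclusively (perfect authentic cadence, phrase 2); the antecedent is mm. 1–3.

measures 1–3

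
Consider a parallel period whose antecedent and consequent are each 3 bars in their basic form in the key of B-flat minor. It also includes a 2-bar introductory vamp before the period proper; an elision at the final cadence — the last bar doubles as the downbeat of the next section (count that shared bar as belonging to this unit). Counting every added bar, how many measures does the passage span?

8 measures

Basic parallel period: 3 + 3 = 6 bars.
6 (basic form) + 2 (introduction) = 8.
The elision shares a bar with the next section but does not change this unit's count.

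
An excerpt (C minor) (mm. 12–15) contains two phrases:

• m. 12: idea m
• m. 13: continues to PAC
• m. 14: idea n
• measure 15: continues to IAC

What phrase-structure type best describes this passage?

The second phrase closes with an imperfect authentic cadence, which is not stronger than the first phrase's perfect authentic cadence; without a weak→strong cadential pair there is no antecedent–consequent relationship, so this is a phrase group rather than a period.

phrase group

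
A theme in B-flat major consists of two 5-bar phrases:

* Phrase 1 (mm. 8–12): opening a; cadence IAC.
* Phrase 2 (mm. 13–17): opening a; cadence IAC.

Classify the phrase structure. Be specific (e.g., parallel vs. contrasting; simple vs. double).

repeated phrase

Both phrases have the same opening (a) and the same cadence (imperfect authentic cadence): the second is a restatement, not a consequent, so this is a repeated phrase rather than a period.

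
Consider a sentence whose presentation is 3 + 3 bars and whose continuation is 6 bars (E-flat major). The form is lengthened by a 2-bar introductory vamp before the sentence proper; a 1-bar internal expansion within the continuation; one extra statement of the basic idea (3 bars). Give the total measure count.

18 measures

Basic sentence: 3 + 3 + 6 = 12 bars.
12 (basic form) + 2 (introduction) + 1 (internal expansion) + 3 (extra statement) = 18.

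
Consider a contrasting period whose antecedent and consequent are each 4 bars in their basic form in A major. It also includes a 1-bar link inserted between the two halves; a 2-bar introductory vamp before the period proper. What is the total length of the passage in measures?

11 measures

Basic contrasting period: 4 + 4 = 8 bars.
8 (basic form) + 1 (link) + 2 (introduction) = 11.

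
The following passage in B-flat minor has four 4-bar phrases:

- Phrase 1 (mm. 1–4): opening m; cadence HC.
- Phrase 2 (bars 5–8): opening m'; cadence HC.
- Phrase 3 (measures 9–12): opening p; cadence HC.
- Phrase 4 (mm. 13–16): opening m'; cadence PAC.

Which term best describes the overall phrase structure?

Four phrases in two halves: the first half (measures 1–8) ends with a half cadence, the second (measures 9–16) with a perfect authentic cadence — a large antecedent–consequent pair, i.e. a double period.
Phrase 3 begins with different material from phrase 1, making it contrasting.

contrasting double period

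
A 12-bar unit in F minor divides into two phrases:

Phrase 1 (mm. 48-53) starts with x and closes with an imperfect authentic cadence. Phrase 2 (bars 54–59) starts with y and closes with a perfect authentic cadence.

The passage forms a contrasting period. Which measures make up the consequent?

The phrase ending with the weaker cadence (imperfect authentic cadence) is the antecedent; the one ending more conclusively (perfect authentic cadence) is the consequent. The consequent is measures 54–59.

measures 54–59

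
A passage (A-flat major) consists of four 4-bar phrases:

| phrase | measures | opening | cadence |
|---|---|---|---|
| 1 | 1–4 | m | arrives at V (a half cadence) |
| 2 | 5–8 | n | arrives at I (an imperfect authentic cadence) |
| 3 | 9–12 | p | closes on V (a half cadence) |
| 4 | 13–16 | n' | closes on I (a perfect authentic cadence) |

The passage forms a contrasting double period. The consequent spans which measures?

In a double period the four phrases pair into a large antecedent (phrases 1–2, ending imperfect authentic cadence) and a large consequent (phrases 3–4, ending perfect authentic cadence). The consequent spans bars 9-16.

measures 9–16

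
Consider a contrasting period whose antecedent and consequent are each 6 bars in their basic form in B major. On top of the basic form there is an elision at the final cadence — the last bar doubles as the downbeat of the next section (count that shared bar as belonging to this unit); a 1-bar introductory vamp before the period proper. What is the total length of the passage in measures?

13 measures

Basic contrasting period: 6 + 6 = 12 bars.
12 (basic form) + 1 (introduction) = 13.
The elision shares a bar with the next section but does not change this unit's count.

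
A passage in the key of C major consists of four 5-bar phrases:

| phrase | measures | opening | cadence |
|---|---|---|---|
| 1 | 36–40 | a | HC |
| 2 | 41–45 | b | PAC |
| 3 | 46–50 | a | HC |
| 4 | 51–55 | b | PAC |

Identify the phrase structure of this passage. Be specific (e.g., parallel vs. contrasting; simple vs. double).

The cadence pattern HC–PAC–HC–PAC is weak–strong twice, and phrases 3–4 restate phrases 1–2: a period heard twice, not a double period (which would end weakly at phrase 2).

repeated period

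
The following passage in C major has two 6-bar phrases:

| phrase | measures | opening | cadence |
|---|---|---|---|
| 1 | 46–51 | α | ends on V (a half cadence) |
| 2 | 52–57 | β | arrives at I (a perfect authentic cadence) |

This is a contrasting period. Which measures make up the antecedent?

measures 46–51

The phrase ending with the weaker cadence (half cadence) is the antecedent; the one ending more conclusively (perfect authentic cadence) is the consequent. The antecedent is measures 46–51.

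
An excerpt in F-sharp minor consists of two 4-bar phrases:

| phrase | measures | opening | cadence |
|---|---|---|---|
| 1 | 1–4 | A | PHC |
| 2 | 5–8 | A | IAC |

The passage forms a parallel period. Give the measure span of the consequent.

measures 5–8

The phrase ending with the weaker cadence (Phrygian half cadence) is the antecedent; the one ending more conclusively (imperfect authentic cadence) is the consequent. The consequent is measures 5–8.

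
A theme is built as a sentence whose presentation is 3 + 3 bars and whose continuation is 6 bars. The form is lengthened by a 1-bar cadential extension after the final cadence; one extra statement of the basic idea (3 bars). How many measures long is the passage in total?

16 measures

Basic sentence: 3 + 3 + 6 = 12 bars.
12 (basic form) + 1 (cadential extension) + 3 (extra statement) = 16.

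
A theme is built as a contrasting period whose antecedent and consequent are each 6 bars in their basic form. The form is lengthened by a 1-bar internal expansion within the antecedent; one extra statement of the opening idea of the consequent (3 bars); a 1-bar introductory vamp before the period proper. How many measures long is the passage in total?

17 measures

Basic contrasting period: 6 + 6 = 12 bars.
12 (basic form) + 1 (internal expansion) + 3 (extra statement) + 1 (introduction) = 17.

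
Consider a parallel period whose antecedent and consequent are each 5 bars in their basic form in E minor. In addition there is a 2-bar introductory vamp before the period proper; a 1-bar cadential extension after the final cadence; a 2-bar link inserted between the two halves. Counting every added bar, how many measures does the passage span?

Basic parallel period: 5 + 5 = 10 bars.
10 (basic form) + 2 (introduction) + 1 (cadential extension) + 2 (link) = 15.

15 measures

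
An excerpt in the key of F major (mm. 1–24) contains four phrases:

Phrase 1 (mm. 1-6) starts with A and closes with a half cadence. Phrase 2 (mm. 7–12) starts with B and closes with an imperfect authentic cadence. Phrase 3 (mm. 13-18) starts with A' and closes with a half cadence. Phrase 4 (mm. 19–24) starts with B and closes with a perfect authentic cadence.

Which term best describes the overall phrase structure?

Four phrases in two halves: the first half (mm. 1–12) ends with an imperfect authentic cadence, the second (bars 13–24) with a perfect authentic cadence — a large antecedent–consequent pair, i.e. a double period.
Phrase 3 begins with the same material as phrase 1, making it parallel.

parallel double period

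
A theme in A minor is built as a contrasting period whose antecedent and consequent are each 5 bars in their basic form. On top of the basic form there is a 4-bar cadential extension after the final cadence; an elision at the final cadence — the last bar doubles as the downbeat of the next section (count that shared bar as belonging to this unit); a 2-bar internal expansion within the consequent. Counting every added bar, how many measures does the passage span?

16 measures

Basic contrasting period: 5 + 5 = 10 bars.
10 (basic form) + 4 (cadential extension) + 2 (internal expansion) = 16.
The elision shares a bar with the next section but does not change this unit's count.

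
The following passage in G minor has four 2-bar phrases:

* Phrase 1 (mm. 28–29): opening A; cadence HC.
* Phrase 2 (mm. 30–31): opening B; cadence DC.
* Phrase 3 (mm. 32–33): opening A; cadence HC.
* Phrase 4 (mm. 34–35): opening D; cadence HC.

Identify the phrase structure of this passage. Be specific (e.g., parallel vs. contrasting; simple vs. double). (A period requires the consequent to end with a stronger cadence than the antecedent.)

phrase group

Phrase 4 ends with a half cadence, no stronger than phrase 2's deceptive cadence, so the four phrases do not form a double period; nor do phrases 3–4 duplicate 1–2, so it is not a repeated period. With no phrase reaching a conclusive cadence, the passage is a phrase group.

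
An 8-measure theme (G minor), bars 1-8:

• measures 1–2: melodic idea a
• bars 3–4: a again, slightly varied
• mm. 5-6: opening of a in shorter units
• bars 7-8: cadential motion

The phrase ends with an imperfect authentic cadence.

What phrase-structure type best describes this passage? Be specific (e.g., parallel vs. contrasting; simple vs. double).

sentence

Basic idea (mm. 1–2) + its repetition (bars 3–4) form the presentation; fragmentation and cadence (mm. 5–8) form the continuation — the 8-bar whole is a sentence.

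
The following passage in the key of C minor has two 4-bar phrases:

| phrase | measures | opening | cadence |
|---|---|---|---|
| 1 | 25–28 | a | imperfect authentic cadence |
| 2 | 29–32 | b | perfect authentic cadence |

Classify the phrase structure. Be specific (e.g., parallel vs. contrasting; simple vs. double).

Phrase 1 ends with an imperfect authentic cadence (weaker) and phrase 2 with a perfect authentic cadence (stronger): antecedent + consequent = a period.
The two phrases open with different material (a / b), so the period is contrasting.

contrasting period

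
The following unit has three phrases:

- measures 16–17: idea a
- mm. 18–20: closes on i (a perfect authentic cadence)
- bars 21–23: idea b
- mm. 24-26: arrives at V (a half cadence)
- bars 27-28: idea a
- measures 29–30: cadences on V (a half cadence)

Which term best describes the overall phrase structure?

The final phrase closes with a half cadence, which is not stronger than the preceding half cadence; the 3 phrases lack an overall antecedent–consequent design and so form a phrase group.

phrase group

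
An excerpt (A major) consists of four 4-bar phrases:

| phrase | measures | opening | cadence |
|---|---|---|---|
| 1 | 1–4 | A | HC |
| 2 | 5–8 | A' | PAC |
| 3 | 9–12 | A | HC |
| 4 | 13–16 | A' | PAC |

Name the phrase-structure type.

repeated period

The cadence pattern HC–PAC–HC–PAC is weak–strong twice, and phrases 3–4 restate phrases 1–2: a period heard twice, not a double period (which would end weakly at phrase 2).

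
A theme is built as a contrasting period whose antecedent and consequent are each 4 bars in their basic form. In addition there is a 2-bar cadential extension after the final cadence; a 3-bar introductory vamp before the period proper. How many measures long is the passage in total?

13 measures

Basic contrasting period: 4 + 4 = 8 bars.
8 (basic form) + 2 (cadential extension) + 3 (introduction) = 13.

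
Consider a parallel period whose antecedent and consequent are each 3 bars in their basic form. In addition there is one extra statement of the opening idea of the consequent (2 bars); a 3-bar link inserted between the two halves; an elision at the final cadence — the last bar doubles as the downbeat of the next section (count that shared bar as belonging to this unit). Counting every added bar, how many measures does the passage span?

Basic parallel period: 3 + 3 = 6 bars.
6 (basic form) + 2 (extra statement) + 3 (link) = 11.
The elision shares a bar with the next section but does not change this unit's count.

11 measures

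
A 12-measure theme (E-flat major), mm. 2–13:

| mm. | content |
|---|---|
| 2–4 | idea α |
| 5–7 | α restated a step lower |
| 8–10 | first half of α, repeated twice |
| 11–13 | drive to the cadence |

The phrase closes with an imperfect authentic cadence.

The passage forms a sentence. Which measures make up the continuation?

measures 8–13

After the presentation (mm. 2–7), the continuation covers the fragmentation through the cadence: mm. 8-13.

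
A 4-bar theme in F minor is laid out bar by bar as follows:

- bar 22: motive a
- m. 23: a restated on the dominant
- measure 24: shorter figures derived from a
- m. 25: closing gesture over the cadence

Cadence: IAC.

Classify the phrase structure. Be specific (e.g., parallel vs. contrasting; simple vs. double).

Basic idea (m. 22) + its repetition (m. 23) form the presentation; fragmentation and cadence (bars 24-25) form the continuation — the 4-bar whole is a sentence.

sentence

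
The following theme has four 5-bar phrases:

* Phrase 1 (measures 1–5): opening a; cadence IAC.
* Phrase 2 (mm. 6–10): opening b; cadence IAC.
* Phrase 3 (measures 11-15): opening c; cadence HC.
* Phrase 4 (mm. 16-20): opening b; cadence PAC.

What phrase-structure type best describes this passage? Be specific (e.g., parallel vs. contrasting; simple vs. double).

Four phrases in two halves: the first half (mm. 1-10) ends with an imperfect authentic cadence, the second (bars 11-20) with a perfect authentic cadence — a large antecedent–consequent pair, i.e. a double period.
Phrase 3 begins with different material from phrase 1, making it contrasting.

contrasting double period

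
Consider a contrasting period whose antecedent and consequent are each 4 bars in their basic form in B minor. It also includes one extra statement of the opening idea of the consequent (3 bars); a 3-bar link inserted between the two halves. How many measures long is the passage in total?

14 measures

Basic contrasting period: 4 + 4 = 8 bars.
8 (basic form) + 3 (extra statement) + 3 (link) = 14.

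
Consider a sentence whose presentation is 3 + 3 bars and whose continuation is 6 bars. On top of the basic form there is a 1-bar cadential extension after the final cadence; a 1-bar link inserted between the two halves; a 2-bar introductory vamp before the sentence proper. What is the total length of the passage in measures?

16 measures

Basic sentence: 3 + 3 + 6 = 12 bars.
12 (basic form) + 1 (cadential extension) + 1 (link) + 2 (introduction) = 16.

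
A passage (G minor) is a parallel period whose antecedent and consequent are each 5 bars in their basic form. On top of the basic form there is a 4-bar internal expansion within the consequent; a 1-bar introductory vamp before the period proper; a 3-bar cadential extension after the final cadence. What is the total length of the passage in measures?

Basic parallel period: 5 + 5 = 10 bars.
10 (basic form) + 4 (internal expansion) + 1 (introduction) + 3 (cadential extension) = 18.

18 measures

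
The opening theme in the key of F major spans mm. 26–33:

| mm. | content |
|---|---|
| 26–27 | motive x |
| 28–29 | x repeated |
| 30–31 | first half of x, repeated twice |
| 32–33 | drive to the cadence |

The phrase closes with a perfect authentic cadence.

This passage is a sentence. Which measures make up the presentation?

measures 26–29

The presentation of a sentence is the basic idea (bars 26–27) plus its repetition (measures 28-29); the presentation is therefore measures 26-29.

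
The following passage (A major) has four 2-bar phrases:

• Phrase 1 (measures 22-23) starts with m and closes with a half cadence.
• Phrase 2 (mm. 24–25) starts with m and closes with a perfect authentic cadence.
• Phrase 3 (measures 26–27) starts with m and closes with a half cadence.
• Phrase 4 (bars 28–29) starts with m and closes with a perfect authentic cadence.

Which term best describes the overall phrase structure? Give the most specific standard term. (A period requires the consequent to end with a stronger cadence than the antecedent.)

The cadence pattern HC–PAC–HC–PAC is weak–strong twice, and phrases 3–4 restate phrases 1–2: a period heard twice, not a double period (which would end weakly at phrase 2).

repeated period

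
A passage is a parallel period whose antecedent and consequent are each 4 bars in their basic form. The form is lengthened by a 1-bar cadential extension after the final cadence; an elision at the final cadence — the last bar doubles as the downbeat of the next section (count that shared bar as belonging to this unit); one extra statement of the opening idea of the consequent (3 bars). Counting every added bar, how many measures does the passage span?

Basic parallel period: 4 + 4 = 8 bars.
8 (basic form) + 1 (cadential extension) + 3 (extra statement) = 12.
The elision shares a bar with the next section but does not change this unit's count.

12 measures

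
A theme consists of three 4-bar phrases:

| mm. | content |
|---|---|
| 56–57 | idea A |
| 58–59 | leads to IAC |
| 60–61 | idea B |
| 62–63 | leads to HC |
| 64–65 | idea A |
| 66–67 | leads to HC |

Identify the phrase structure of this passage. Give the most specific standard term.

phrase group

The final phrase closes with a half cadence, which is not stronger than the preceding half cadence; the 3 phrases lack an overall antecedent–consequent design and so form a phrase group.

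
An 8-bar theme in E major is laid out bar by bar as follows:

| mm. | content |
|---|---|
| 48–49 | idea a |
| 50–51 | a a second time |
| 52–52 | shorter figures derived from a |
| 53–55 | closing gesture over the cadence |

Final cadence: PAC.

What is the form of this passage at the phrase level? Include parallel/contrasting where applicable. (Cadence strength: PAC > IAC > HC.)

Basic idea (mm. 48–49) + its repetition (measures 50–51) form the presentation; fragmentation and cadence (measures 52–55) form the continuation — the 8-bar whole is a sentence.

sentence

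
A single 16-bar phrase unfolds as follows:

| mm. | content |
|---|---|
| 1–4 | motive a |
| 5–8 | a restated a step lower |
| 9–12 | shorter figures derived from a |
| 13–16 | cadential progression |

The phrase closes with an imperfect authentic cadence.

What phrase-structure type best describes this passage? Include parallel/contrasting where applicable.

Basic idea (bars 1-4) + its repetition (bars 5–8) form the presentation; fragmentation and cadence (mm. 9–16) form the continuation — the 16-bar whole is a sentence.

sentence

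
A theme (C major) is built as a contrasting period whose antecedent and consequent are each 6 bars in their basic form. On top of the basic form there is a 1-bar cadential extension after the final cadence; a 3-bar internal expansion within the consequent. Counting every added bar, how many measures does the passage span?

16 measures

Basic contrasting period: 6 + 6 = 12 bars.
12 (basic form) + 1 (cadential extension) + 3 (internal expansion) = 16.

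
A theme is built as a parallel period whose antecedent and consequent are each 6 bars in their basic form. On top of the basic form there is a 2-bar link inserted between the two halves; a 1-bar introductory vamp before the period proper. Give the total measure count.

15 measures

Basic parallel period: 6 + 6 = 12 bars.
12 (basic form) + 2 (link) + 1 (introduction) = 15.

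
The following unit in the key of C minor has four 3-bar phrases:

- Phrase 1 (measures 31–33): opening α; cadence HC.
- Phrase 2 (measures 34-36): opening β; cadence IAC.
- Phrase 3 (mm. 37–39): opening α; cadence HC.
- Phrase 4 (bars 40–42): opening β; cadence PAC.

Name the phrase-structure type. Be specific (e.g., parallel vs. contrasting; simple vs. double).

parallel double period

Four phrases in two halves: the first half (mm. 31–36) ends with an imperfect authentic cadence, the second (mm. 37–42) with a perfect authentic cadence — a large antecedent–consequent pair, i.e. a double period.
Phrase 3 begins with the same material as phrase 1, making it parallel.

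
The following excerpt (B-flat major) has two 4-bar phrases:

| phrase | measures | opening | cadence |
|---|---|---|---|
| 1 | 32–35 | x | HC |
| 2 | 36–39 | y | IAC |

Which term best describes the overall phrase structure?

Phrase 1 ends with a half cadence (weaker) and phrase 2 with an imperfect authentic cadence (stronger): antecedent + consequent = a period.
The two phrases open with different material (x / y), so the period is contrasting.

contrasting period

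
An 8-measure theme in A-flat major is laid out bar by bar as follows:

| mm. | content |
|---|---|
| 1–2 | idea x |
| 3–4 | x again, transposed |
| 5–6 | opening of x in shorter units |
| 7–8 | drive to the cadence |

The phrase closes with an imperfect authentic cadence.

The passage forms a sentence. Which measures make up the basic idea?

The presentation of a sentence is the basic idea (measures 1–2) plus its repetition (measures 3–4); the basic idea is therefore mm. 1–2.

measures 1–2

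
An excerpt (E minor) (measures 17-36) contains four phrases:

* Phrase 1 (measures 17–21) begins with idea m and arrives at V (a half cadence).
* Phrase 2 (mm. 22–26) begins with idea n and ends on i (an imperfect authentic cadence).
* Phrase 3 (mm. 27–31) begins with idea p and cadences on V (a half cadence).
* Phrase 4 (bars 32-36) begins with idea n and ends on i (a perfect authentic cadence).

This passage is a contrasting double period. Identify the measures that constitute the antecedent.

measures 17–26

In a double period the four phrases pair into a large antecedent (phrases 1–2, ending imperfect authentic cadence) and a large consequent (phrases 3–4, ending perfect authentic cadence). The antecedent spans mm. 17-26.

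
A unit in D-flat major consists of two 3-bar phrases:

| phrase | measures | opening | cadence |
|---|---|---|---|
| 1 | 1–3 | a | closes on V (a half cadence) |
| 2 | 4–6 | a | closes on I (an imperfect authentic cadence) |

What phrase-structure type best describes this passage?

Phrase 1 ends with a half cadence (weaker) and phrase 2 with an imperfect authentic cadence (stronger): antecedent + consequent = a period.
The two phrases open with the same material (a / a), so the period is parallel.

parallel period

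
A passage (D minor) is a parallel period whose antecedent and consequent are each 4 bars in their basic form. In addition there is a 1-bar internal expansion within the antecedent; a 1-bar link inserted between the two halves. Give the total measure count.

10 measures

Basic parallel period: 4 + 4 = 8 bars.
8 (basic form) + 1 (internal expansion) + 1 (link) = 10.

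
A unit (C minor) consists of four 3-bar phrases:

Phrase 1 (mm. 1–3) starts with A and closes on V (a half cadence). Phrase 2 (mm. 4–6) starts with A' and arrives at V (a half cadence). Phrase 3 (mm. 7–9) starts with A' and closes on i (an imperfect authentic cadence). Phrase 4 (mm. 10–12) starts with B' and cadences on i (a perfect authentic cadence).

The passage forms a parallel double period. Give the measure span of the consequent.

In a double period the four phrases pair into a large antecedent (phrases 1–2, ending half cadence) and a large consequent (phrases 3–4, ending perfect authentic cadence). The consequent spans mm. 7-12.

measures 7–12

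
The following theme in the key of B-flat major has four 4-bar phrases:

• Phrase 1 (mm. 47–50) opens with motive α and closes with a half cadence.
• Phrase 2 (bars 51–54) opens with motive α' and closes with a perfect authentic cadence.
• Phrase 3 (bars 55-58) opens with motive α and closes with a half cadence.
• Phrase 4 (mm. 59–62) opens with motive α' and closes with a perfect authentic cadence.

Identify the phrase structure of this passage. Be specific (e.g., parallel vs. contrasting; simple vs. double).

repeated period

The cadence pattern HC–PAC–HC–PAC is weak–strong twice, and phrases 3–4 restate phrases 1–2: a period heard twice, not a double period (which would end weakly at phrase 2).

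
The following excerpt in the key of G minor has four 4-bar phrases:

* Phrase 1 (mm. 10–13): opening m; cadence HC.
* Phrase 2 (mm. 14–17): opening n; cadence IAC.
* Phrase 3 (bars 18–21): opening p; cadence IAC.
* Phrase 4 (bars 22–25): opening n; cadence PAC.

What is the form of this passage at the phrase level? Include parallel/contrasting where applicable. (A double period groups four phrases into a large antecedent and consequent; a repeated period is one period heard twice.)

contrasting double period

Four phrases in two halves: the first half (mm. 10–17) ends with an imperfect authentic cadence, the second (bars 18–25) with a perfect authentic cadence — a large antecedent–consequent pair, i.e. a double period.
Phrase 3 begins with different material from phrase 1, making it contrasting.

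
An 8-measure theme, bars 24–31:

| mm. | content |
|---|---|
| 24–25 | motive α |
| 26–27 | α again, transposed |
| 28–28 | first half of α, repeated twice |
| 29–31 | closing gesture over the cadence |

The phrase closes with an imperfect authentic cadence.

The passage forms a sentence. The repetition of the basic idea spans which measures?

measures 26–27

The presentation of a sentence is the basic idea (mm. 24–25) plus its repetition (mm. 26-27); the repetition of the basic idea is therefore bars 26–27.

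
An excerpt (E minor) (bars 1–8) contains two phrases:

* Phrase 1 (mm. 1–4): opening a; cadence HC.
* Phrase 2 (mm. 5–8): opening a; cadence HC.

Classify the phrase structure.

Both phrases have the same opening (a) and the same cadence (half cadence): the second is a restatement, not a consequent, so this is a repeated phrase rather than a period.

repeated phrase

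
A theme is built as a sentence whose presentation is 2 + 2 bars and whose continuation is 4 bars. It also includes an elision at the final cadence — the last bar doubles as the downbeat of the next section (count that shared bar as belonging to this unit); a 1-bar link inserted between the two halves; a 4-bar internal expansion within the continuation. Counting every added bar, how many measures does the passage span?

Basic sentence: 2 + 2 + 4 = 8 bars.
8 (basic form) + 1 (link) + 4 (internal expansion) = 13.
The elision shares a bar with the next section but does not change this unit's count.

13 measures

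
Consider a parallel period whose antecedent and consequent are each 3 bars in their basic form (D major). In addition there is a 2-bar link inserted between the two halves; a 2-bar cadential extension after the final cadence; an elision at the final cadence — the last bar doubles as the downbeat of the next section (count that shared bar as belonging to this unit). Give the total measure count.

10 measures

Basic parallel period: 3 + 3 = 6 bars.
6 (basic form) + 2 (link) + 2 (cadential extension) = 10.
The elision shares a bar with the next section but does not change this unit's count.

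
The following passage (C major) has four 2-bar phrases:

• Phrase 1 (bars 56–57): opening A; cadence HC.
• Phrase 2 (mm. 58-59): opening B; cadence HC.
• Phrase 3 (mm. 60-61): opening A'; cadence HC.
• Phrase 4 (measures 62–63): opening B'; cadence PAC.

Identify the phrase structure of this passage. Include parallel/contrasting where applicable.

parallel double period

Four phrases in two halves: the first half (bars 56–59) ends with a half cadence, the second (bars 60–63) with a perfect authentic cadence — a large antecedent–consequent pair, i.e. a double period.
Phrase 3 begins with the same material as phrase 1, making it parallel.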